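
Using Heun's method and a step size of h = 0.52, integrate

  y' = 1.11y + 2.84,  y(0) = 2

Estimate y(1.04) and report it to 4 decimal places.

Heun: k1 = f(x_n, y_n); k2 = f(x_n + h, y_n + h·k1); y_{n+1} = y_n + (h/2)·(k1 + k2).
x=0.000000, y=2.000000:
  k1 = f(0.000000, 2.000000) = 5.060000
  k2 = f(0.520000, 4.631200) = 7.980632
  y ← 2.000000 + (0.52/2)·(5.060000 + 7.980632) = 5.390564
x=0.520000, y=5.390564:
  k1 = f(0.520000, 5.390564) = 8.823526
  k2 = f(1.040000, 9.978798) = 13.916466
  y ← 5.390564 + (0.52/2)·(8.823526 + 13.916466) = 11.302962
y(1.04) ≈ 11.3030

11.3030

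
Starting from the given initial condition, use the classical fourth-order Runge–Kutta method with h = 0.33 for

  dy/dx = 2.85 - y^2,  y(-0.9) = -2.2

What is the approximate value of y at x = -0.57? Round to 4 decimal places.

RK4: k1 = f(x_n, y_n); k2 = f(x_n + h/2, y_n + (h/2)·k1); k3 = f(x_n + h/2, y_n + (h/2)·k2); k4 = f(x_n + h, y_n + h·k3); y_{n+1} = y_n + (h/6)·(k1 + 2k2 + 2k3 + k4).
x=-0.900000, y=-2.200000:
  k1 = f(-0.900000, -2.200000) = -1.990000
  k2 = f(-0.735000, -2.528350) = -3.542554
  k3 = f(-0.735000, -2.784521) = -4.903559
  k4 = f(-0.570000, -3.818175) = -11.728457
  y ← -2.200000 + (0.33/6)·(k1 + 2k2 + 2k3 + k4) = -3.883588
y(-0.57) ≈ -3.8836

-3.8836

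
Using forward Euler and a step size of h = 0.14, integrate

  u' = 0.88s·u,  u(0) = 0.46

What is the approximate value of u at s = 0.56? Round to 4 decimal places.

0.5091

Euler: u_{n+1} = u_n + h·f(s_n, u_n).
s=0.000000, u=0.460000: f=0.000000 → u ← 0.460000 + 0.14·0.000000 = 0.460000
s=0.140000, u=0.460000: f=0.056672 → u ← 0.460000 + 0.14·0.056672 = 0.467934
s=0.280000, u=0.467934: f=0.115299 → u ← 0.467934 + 0.14·0.115299 = 0.484076
s=0.420000, u=0.484076: f=0.178914 → u ← 0.484076 + 0.14·0.178914 = 0.509124
u(0.56) ≈ 0.5091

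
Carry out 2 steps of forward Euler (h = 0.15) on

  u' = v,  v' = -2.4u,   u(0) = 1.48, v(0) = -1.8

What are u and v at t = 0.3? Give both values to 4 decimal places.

Euler on (u,v): u_{n+1} = u_n + h·u', v_{n+1} = v_n + h·v'.
0.000000: (1.480000, -1.800000); f=(-1.800000, -3.552000) → (1.210000, -2.332800)
0.150000: (1.210000, -2.332800); f=(-2.332800, -2.904000) → (0.860080, -2.768400)
(u(0.3), v(0.3)) ≈ (0.8601, -2.7684)

0.8601, -2.7684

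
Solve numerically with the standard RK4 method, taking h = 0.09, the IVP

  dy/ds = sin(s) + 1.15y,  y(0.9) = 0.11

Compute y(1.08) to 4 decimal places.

RK4: k1 = f(s_n, y_n); k2 = f(s_n + h/2, y_n + (h/2)·k1); k3 = f(s_n + h/2, y_n + (h/2)·k2); k4 = f(s_n + h, y_n + h·k3); y_{n+1} = y_n + (h/6)·(k1 + 2k2 + 2k3 + k4).
s=0.900000, y=0.110000:
  k1 = f(0.900000, 0.110000) = 0.909827
  k2 = f(0.945000, 0.150942) = 0.984080
  k3 = f(0.945000, 0.154284) = 0.987923
  k4 = f(0.990000, 0.198913) = 1.064776
  y ← 0.110000 + (0.09/6)·(k1 + 2k2 + 2k3 + k4) = 0.198779
s=0.990000, y=0.198779:
  k1 = f(0.990000, 0.198779) = 1.064622
  k2 = f(1.035000, 0.246687) = 1.143553
  k3 = f(1.035000, 0.250239) = 1.147637
  k4 = f(1.080000, 0.302067) = 1.229334
  y ← 0.198779 + (0.09/6)·(k1 + 2k2 + 2k3 + k4) = 0.301924
y(1.08) ≈ 0.3019

0.3019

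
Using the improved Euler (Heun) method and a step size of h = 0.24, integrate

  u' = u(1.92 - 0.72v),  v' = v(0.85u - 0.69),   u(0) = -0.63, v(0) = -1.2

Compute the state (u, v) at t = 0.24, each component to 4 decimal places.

Heun on (u,v): k1 = f(t_n, state_n); k2 = f(t_n + h, state_n + h·k1); state_{n+1} = state_n + (h/2)·(k1 + k2).
0.000000: (-0.630000, -1.200000)
  k1 = (-1.753920, 1.470600)
  predictor → (-1.050941, -0.847056)
  k2 = (-2.658754, 1.341143)
  → (-1.159521, -0.862591)
(u(0.24), v(0.24)) ≈ (-1.1595, -0.8626)

-1.1595, -0.8626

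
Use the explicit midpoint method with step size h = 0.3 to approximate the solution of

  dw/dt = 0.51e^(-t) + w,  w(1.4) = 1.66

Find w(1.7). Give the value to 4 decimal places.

2.2708

Midpoint: k1 = f(t_n, w_n); k2 = f(t_n + h/2, w_n + (h/2)·k1); w_{n+1} = w_n + h·k2.
t=1.400000, w=1.660000:
  k1 = f(1.400000, 1.660000) = 1.785764
  k2 = f(1.550000, 1.927865) = 2.036111
  w ← 1.660000 + 0.3·2.036111 = 2.270833
w(1.7) ≈ 2.2708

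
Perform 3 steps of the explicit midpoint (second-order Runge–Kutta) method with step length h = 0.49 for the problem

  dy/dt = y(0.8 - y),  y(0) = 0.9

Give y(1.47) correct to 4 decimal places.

0.8301

Midpoint: k1 = f(t_n, y_n); k2 = f(t_n + h/2, y_n + (h/2)·k1); y_{n+1} = y_n + h·k2.
t=0.000000, y=0.900000:
  k1 = f(0.000000, 0.900000) = -0.090000
  k2 = f(0.245000, 0.877950) = -0.068436
  y ← 0.900000 + 0.49·(-0.068436) = 0.866466
t=0.490000, y=0.866466:
  k1 = f(0.490000, 0.866466) = -0.057591
  k2 = f(0.735000, 0.852357) = -0.044626
  y ← 0.866466 + 0.49·(-0.044626) = 0.844599
t=0.980000, y=0.844599:
  k1 = f(0.980000, 0.844599) = -0.037669
  k2 = f(1.225000, 0.835371) = -0.029547
  y ← 0.844599 + 0.49·(-0.029547) = 0.830121
y(1.47) ≈ 0.8301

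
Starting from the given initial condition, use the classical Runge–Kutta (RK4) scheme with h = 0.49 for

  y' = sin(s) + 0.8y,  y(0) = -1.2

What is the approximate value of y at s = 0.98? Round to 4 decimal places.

RK4: k1 = f(s_n, y_n); k2 = f(s_n + h/2, y_n + (h/2)·k1); k3 = f(s_n + h/2, y_n + (h/2)·k2); k4 = f(s_n + h, y_n + h·k3); y_{n+1} = y_n + (h/6)·(k1 + 2k2 + 2k3 + k4).
s=0.000000, y=-1.200000:
  k1 = f(0.000000, -1.200000) = -0.960000
  k2 = f(0.245000, -1.435200) = -0.905604
  k3 = f(0.245000, -1.421873) = -0.894942
  k4 = f(0.490000, -1.638522) = -0.840191
  y ← -1.200000 + (0.49/6)·(k1 + 2k2 + 2k3 + k4) = -1.641105
s=0.490000, y=-1.641105:
  k1 = f(0.490000, -1.641105) = -0.842258
  k2 = f(0.735000, -1.847458) = -0.807379
  k3 = f(0.735000, -1.838913) = -0.800543
  k4 = f(0.980000, -2.033371) = -0.796199
  y ← -1.641105 + (0.49/6)·(k1 + 2k2 + 2k3 + k4) = -2.037539
y(0.98) ≈ -2.0375

-2.0375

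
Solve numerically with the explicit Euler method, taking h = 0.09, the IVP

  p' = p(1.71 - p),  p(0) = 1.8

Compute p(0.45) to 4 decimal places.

1.7477

Euler: p_{n+1} = p_n + h·f(t_n, p_n).
t=0.000000, p=1.800000: f=-0.162000 → p ← 1.800000 + 0.09·(-0.162000) = 1.785420
t=0.090000, p=1.785420: f=-0.134656 → p ← 1.785420 + 0.09·(-0.134656) = 1.773301
t=0.180000, p=1.773301: f=-0.112252 → p ← 1.773301 + 0.09·(-0.112252) = 1.763198
t=0.270000, p=1.763198: f=-0.093799 → p ← 1.763198 + 0.09·(-0.093799) = 1.754756
t=0.360000, p=1.754756: f=-0.078537 → p ← 1.754756 + 0.09·(-0.078537) = 1.747688
p(0.45) ≈ 1.7477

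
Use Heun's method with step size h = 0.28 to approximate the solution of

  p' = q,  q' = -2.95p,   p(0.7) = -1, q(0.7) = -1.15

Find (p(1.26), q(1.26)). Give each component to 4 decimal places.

-1.1203, 0.8275

Heun on (p,q): k1 = f(x_n, state_n); k2 = f(x_n + h, state_n + h·k1); state_{n+1} = state_n + (h/2)·(k1 + k2).
0.700000: (-1.000000, -1.150000)
  k1 = (-1.150000, 2.950000)
  predictor → (-1.322000, -0.324000)
  k2 = (-0.324000, 3.899900)
  → (-1.206360, -0.191014)
0.980000: (-1.206360, -0.191014)
  k1 = (-0.191014, 3.558762)
  predictor → (-1.259844, 0.805439)
  k2 = (0.805439, 3.716540)
  → (-1.120340, 0.827528)
(p(1.26), q(1.26)) ≈ (-1.1203, 0.8275)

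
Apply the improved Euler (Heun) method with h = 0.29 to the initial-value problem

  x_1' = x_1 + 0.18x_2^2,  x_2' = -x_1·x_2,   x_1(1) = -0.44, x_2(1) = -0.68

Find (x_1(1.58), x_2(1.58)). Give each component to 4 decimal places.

Heun on (x_1,x_2): k1 = f(x_n, state_n); k2 = f(x_n + h, state_n + h·k1); state_{n+1} = state_n + (h/2)·(k1 + k2).
1.000000: (-0.440000, -0.680000)
  k1 = (-0.356768, -0.299200)
  predictor → (-0.543463, -0.766768)
  k2 = (-0.437635, -0.416710)
  → (-0.555188, -0.783807)
1.290000: (-0.555188, -0.783807)
  k1 = (-0.444605, -0.435161)
  predictor → (-0.684124, -0.910003)
  k2 = (-0.535065, -0.622555)
  → (-0.697240, -0.937176)
(x_1(1.58), x_2(1.58)) ≈ (-0.6972, -0.9372)

-0.6972, -0.9372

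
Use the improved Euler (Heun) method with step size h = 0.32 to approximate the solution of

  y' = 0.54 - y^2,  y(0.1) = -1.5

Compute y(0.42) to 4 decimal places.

-2.3578

Heun: k1 = f(s_n, y_n); k2 = f(s_n + h, y_n + h·k1); y_{n+1} = y_n + (h/2)·(k1 + k2).
s=0.100000, y=-1.500000:
  k1 = f(0.100000, -1.500000) = -1.710000
  k2 = f(0.420000, -2.047200) = -3.651028
  y ← -1.500000 + (0.32/2)·(-1.710000 + (-3.651028)) = -2.357764
y(0.42) ≈ -2.3578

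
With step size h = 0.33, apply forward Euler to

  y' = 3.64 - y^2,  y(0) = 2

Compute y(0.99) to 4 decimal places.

1.9061

Euler: y_{n+1} = y_n + h·f(x_n, y_n).
x=0.000000, y=2.000000: f=-0.360000 → y ← 2.000000 + 0.33·(-0.360000) = 1.881200
x=0.330000, y=1.881200: f=0.101087 → y ← 1.881200 + 0.33·0.101087 = 1.914559
x=0.660000, y=1.914559: f=-0.025534 → y ← 1.914559 + 0.33·(-0.025534) = 1.906132
y(0.99) ≈ 1.9061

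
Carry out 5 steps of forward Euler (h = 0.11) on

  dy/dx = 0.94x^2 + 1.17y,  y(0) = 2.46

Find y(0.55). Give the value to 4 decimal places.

4.5473

Euler: y_{n+1} = y_n + h·f(x_n, y_n).
x=0.000000, y=2.460000: f=2.878200 → y ← 2.460000 + 0.11·2.878200 = 2.776602
x=0.110000, y=2.776602: f=3.259998 → y ← 2.776602 + 0.11·3.259998 = 3.135202
x=0.220000, y=3.135202: f=3.713682 → y ← 3.135202 + 0.11·3.713682 = 3.543707
x=0.330000, y=3.543707: f=4.248503 → y ← 3.543707 + 0.11·4.248503 = 4.011042
x=0.440000, y=4.011042: f=4.874903 → y ← 4.011042 + 0.11·4.874903 = 4.547282
y(0.55) ≈ 4.5473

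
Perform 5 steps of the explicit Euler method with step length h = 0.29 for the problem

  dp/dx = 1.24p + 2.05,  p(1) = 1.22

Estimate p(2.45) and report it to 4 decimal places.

11.6951

Euler: p_{n+1} = p_n + h·f(x_n, p_n).
x=1.000000, p=1.220000: f=3.562800 → p ← 1.220000 + 0.29·3.562800 = 2.253212
x=1.290000, p=2.253212: f=4.843983 → p ← 2.253212 + 0.29·4.843983 = 3.657967
x=1.580000, p=3.657967: f=6.585879 → p ← 3.657967 + 0.29·6.585879 = 5.567872
x=1.870000, p=5.567872: f=8.954161 → p ← 5.567872 + 0.29·8.954161 = 8.164579
x=2.160000, p=8.164579: f=12.174078 → p ← 8.164579 + 0.29·12.174078 = 11.695061
p(2.45) ≈ 11.6951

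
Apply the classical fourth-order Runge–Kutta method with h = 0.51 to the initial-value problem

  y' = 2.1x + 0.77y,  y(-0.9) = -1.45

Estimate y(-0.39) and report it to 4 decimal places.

RK4: k1 = f(x_n, y_n); k2 = f(x_n + h/2, y_n + (h/2)·k1); k3 = f(x_n + h/2, y_n + (h/2)·k2); k4 = f(x_n + h, y_n + h·k3); y_{n+1} = y_n + (h/6)·(k1 + 2k2 + 2k3 + k4).
x=-0.900000, y=-1.450000:
  k1 = f(-0.900000, -1.450000) = -3.006500
  k2 = f(-0.645000, -2.216658) = -3.061326
  k3 = f(-0.645000, -2.230638) = -3.072091
  k4 = f(-0.390000, -3.016767) = -3.141910
  y ← -1.450000 + (0.51/6)·(k1 + 2k2 + 2k3 + k4) = -3.015296
y(-0.39) ≈ -3.0153

-3.0153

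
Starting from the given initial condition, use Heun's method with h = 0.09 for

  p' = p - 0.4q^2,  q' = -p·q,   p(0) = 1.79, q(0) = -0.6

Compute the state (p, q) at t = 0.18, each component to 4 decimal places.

Heun on (p,q): k1 = f(t_n, state_n); k2 = f(t_n + h, state_n + h·k1); state_{n+1} = state_n + (h/2)·(k1 + k2).
0.000000: (1.790000, -0.600000)
  k1 = (1.646000, 1.074000)
  predictor → (1.938140, -0.503340)
  k2 = (1.836800, 0.975543)
  → (1.946726, -0.507771)
0.090000: (1.946726, -0.507771)
  k1 = (1.843594, 0.988490)
  predictor → (2.112649, -0.418806)
  k2 = (2.042490, 0.884791)
  → (2.121600, -0.423473)
(p(0.18), q(0.18)) ≈ (2.1216, -0.4235)

2.1216, -0.4235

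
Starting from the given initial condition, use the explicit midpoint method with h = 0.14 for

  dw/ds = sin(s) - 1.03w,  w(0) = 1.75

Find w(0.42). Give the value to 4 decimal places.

Midpoint: k1 = f(s_n, w_n); k2 = f(s_n + h/2, w_n + (h/2)·k1); w_{n+1} = w_n + h·k2.
s=0.000000, w=1.750000:
  k1 = f(0.000000, 1.750000) = -1.802500
  k2 = f(0.070000, 1.623825) = -1.602597
  w ← 1.750000 + 0.14·(-1.602597) = 1.525636
s=0.140000, w=1.525636:
  k1 = f(0.140000, 1.525636) = -1.431862
  k2 = f(0.210000, 1.425406) = -1.259708
  w ← 1.525636 + 0.14·(-1.259708) = 1.349277
s=0.280000, w=1.349277:
  k1 = f(0.280000, 1.349277) = -1.113400
  k2 = f(0.350000, 1.271339) = -0.966582
  w ← 1.349277 + 0.14·(-0.966582) = 1.213956
w(0.42) ≈ 1.2140

1.2140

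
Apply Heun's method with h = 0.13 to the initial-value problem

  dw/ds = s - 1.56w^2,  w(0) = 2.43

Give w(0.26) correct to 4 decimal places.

1.2943

Heun: k1 = f(s_n, w_n); k2 = f(s_n + h, w_n + h·k1); w_{n+1} = w_n + (h/2)·(k1 + k2).
s=0.000000, w=2.430000:
  k1 = f(0.000000, 2.430000) = -9.211644
  k2 = f(0.130000, 1.232486) = -2.239675
  w ← 2.430000 + (0.13/2)·(-9.211644 + (-2.239675)) = 1.685664
s=0.130000, w=1.685664:
  k1 = f(0.130000, 1.685664) = -4.302684
  k2 = f(0.260000, 1.126315) = -1.718995
  w ← 1.685664 + (0.13/2)·(-4.302684 + (-1.718995)) = 1.294255
w(0.26) ≈ 1.2943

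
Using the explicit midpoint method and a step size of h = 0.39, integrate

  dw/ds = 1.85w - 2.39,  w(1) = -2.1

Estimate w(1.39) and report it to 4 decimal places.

Midpoint: k1 = f(s_n, w_n); k2 = f(s_n + h/2, w_n + (h/2)·k1); w_{n+1} = w_n + h·k2.
s=1.000000, w=-2.100000:
  k1 = f(1.000000, -2.100000) = -6.275000
  k2 = f(1.195000, -3.323625) = -8.538706
  w ← -2.100000 + 0.39·(-8.538706) = -5.430095
w(1.39) ≈ -5.4301

-5.4301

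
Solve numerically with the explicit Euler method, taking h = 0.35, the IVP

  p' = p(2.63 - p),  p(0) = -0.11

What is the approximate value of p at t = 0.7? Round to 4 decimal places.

Euler: p_{n+1} = p_n + h·f(t_n, p_n).
t=0.000000, p=-0.110000: f=-0.301400 → p ← -0.110000 + 0.35·(-0.301400) = -0.215490
t=0.350000, p=-0.215490: f=-0.613175 → p ← -0.215490 + 0.35·(-0.613175) = -0.430101
p(0.7) ≈ -0.4301

-0.4301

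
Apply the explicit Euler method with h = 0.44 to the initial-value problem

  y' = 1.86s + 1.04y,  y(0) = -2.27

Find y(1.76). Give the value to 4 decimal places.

Euler: y_{n+1} = y_n + h·f(s_n, y_n).
s=0.000000, y=-2.270000: f=-2.360800 → y ← -2.270000 + 0.44·(-2.360800) = -3.308752
s=0.440000, y=-3.308752: f=-2.622702 → y ← -3.308752 + 0.44·(-2.622702) = -4.462741
s=0.880000, y=-4.462741: f=-3.004451 → y ← -4.462741 + 0.44·(-3.004451) = -5.784699
s=1.320000, y=-5.784699: f=-3.560887 → y ← -5.784699 + 0.44·(-3.560887) = -7.351489
y(1.76) ≈ -7.3515

-7.3515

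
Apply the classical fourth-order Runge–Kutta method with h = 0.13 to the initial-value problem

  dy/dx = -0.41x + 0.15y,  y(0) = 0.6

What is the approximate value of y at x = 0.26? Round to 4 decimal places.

RK4: k1 = f(x_n, y_n); k2 = f(x_n + h/2, y_n + (h/2)·k1); k3 = f(x_n + h/2, y_n + (h/2)·k2); k4 = f(x_n + h, y_n + h·k3); y_{n+1} = y_n + (h/6)·(k1 + 2k2 + 2k3 + k4).
x=0.000000, y=0.600000:
  k1 = f(0.000000, 0.600000) = 0.090000
  k2 = f(0.065000, 0.605850) = 0.064227
  k3 = f(0.065000, 0.604175) = 0.063976
  k4 = f(0.130000, 0.608317) = 0.037948
  y ← 0.600000 + (0.13/6)·(k1 + 2k2 + 2k3 + k4) = 0.608328
x=0.130000, y=0.608328:
  k1 = f(0.130000, 0.608328) = 0.037949
  k2 = f(0.195000, 0.610794) = 0.011669
  k3 = f(0.195000, 0.609086) = 0.011413
  k4 = f(0.260000, 0.609811) = -0.015128
  y ← 0.608328 + (0.13/6)·(k1 + 2k2 + 2k3 + k4) = 0.609822
y(0.26) ≈ 0.6098

0.6098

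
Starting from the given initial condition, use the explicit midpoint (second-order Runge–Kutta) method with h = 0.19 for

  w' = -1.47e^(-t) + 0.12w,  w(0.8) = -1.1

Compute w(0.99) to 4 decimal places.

Midpoint: k1 = f(t_n, w_n); k2 = f(t_n + h/2, w_n + (h/2)·k1); w_{n+1} = w_n + h·k2.
t=0.800000, w=-1.100000:
  k1 = f(0.800000, -1.100000) = -0.792514
  k2 = f(0.895000, -1.175289) = -0.741688
  w ← -1.100000 + 0.19·(-0.741688) = -1.240921
w(0.99) ≈ -1.2409

-1.2409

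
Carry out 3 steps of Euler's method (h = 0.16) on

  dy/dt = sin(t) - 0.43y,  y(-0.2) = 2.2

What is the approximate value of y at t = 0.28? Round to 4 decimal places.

Euler: y_{n+1} = y_n + h·f(t_n, y_n).
t=-0.200000, y=2.200000: f=-1.144669 → y ← 2.200000 + 0.16·(-1.144669) = 2.016853
t=-0.040000, y=2.016853: f=-0.907236 → y ← 2.016853 + 0.16·(-0.907236) = 1.871695
t=0.120000, y=1.871695: f=-0.685117 → y ← 1.871695 + 0.16·(-0.685117) = 1.762076
y(0.28) ≈ 1.7621

1.7621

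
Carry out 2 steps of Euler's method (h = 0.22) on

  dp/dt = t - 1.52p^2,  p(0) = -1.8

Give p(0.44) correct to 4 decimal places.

-5.6154

Euler: p_{n+1} = p_n + h·f(t_n, p_n).
t=0.000000, p=-1.800000: f=-4.924800 → p ← -1.800000 + 0.22·(-4.924800) = -2.883456
t=0.220000, p=-2.883456: f=-12.417764 → p ← -2.883456 + 0.22·(-12.417764) = -5.615364
p(0.44) ≈ -5.6154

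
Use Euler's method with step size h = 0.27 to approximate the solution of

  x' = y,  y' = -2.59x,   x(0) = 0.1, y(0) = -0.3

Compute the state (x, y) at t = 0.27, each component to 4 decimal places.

0.0190, -0.3699

Euler on (x,y): x_{n+1} = x_n + h·x', y_{n+1} = y_n + h·y'.
0.000000: (0.100000, -0.300000); f=(-0.300000, -0.259000) → (0.019000, -0.369930)
(x(0.27), y(0.27)) ≈ (0.0190, -0.3699)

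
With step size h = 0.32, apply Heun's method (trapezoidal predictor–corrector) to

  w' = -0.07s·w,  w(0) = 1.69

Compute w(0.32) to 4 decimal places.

Heun: k1 = f(s_n, w_n); k2 = f(s_n + h, w_n + h·k1); w_{n+1} = w_n + (h/2)·(k1 + k2).
s=0.000000, w=1.690000:
  k1 = f(0.000000, 1.690000) = 0.000000
  k2 = f(0.320000, 1.690000) = -0.037856
  w ← 1.690000 + (0.32/2)·(0.000000 + (-0.037856)) = 1.683943
w(0.32) ≈ 1.6839

1.6839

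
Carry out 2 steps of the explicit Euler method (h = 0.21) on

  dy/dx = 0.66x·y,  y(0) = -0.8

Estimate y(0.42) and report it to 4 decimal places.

-0.8233

Euler: y_{n+1} = y_n + h·f(x_n, y_n).
x=0.000000, y=-0.800000: f=0.000000 → y ← -0.800000 + 0.21·0.000000 = -0.800000
x=0.210000, y=-0.800000: f=-0.110880 → y ← -0.800000 + 0.21·(-0.110880) = -0.823285
y(0.42) ≈ -0.8233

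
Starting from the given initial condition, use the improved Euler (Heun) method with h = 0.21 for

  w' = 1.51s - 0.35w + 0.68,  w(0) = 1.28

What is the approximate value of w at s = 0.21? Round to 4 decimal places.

Heun: k1 = f(s_n, w_n); k2 = f(s_n + h, w_n + h·k1); w_{n+1} = w_n + (h/2)·(k1 + k2).
s=0.000000, w=1.280000:
  k1 = f(0.000000, 1.280000) = 0.232000
  k2 = f(0.210000, 1.328720) = 0.532048
  w ← 1.280000 + (0.21/2)·(0.232000 + 0.532048) = 1.360225
w(0.21) ≈ 1.3602

1.3602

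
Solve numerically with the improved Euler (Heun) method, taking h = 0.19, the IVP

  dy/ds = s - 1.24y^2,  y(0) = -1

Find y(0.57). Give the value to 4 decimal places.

Heun: k1 = f(s_n, y_n); k2 = f(s_n + h, y_n + h·k1); y_{n+1} = y_n + (h/2)·(k1 + k2).
s=0.000000, y=-1.000000:
  k1 = f(0.000000, -1.000000) = -1.240000
  k2 = f(0.190000, -1.235600) = -1.703117
  y ← -1.000000 + (0.19/2)·(-1.240000 + (-1.703117)) = -1.279596
s=0.190000, y=-1.279596:
  k1 = f(0.190000, -1.279596) = -1.840334
  k2 = f(0.380000, -1.629260) = -2.911564
  y ← -1.279596 + (0.19/2)·(-1.840334 + (-2.911564)) = -1.731026
s=0.380000, y=-1.731026:
  k1 = f(0.380000, -1.731026) = -3.335601
  k2 = f(0.570000, -2.364791) = -6.364371
  y ← -1.731026 + (0.19/2)·(-3.335601 + (-6.364371)) = -2.652524
y(0.57) ≈ -2.6525

-2.6525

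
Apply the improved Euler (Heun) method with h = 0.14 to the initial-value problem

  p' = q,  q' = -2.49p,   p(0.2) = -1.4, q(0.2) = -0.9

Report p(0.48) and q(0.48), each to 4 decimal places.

Heun on (p,q): k1 = f(s_n, state_n); k2 = f(s_n + h, state_n + h·k1); state_{n+1} = state_n + (h/2)·(k1 + k2).
0.200000: (-1.400000, -0.900000)
  k1 = (-0.900000, 3.486000)
  predictor → (-1.526000, -0.411960)
  k2 = (-0.411960, 3.799740)
  → (-1.491837, -0.389998)
0.340000: (-1.491837, -0.389998)
  k1 = (-0.389998, 3.714675)
  predictor → (-1.546437, 0.130056)
  k2 = (0.130056, 3.850628)
  → (-1.510033, 0.139573)
(p(0.48), q(0.48)) ≈ (-1.5100, 0.1396)

-1.5100, 0.1396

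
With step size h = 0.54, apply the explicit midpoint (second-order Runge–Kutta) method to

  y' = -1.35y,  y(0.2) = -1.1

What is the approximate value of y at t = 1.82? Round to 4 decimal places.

Midpoint: k1 = f(t_n, y_n); k2 = f(t_n + h/2, y_n + (h/2)·k1); y_{n+1} = y_n + h·k2.
t=0.200000, y=-1.100000:
  k1 = f(0.200000, -1.100000) = 1.485000
  k2 = f(0.470000, -0.699050) = 0.943717
  y ← -1.100000 + 0.54·0.943717 = -0.590393
t=0.740000, y=-0.590393:
  k1 = f(0.740000, -0.590393) = 0.797030
  k2 = f(1.010000, -0.375194) = 0.506513
  y ← -0.590393 + 0.54·0.506513 = -0.316876
t=1.280000, y=-0.316876:
  k1 = f(1.280000, -0.316876) = 0.427782
  k2 = f(1.550000, -0.201375) = 0.271856
  y ← -0.316876 + 0.54·0.271856 = -0.170074
y(1.82) ≈ -0.1701

-0.1701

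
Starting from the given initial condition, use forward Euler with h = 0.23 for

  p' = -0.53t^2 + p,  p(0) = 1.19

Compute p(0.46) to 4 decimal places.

Euler: p_{n+1} = p_n + h·f(t_n, p_n).
t=0.000000, p=1.190000: f=1.190000 → p ← 1.190000 + 0.23·1.190000 = 1.463700
t=0.230000, p=1.463700: f=1.435663 → p ← 1.463700 + 0.23·1.435663 = 1.793902
p(0.46) ≈ 1.7939

1.7939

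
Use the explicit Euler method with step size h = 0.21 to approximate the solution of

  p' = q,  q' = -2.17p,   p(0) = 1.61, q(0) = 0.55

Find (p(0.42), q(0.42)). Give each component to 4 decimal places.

1.6869, -0.9700

Euler on (p,q): p_{n+1} = p_n + h·p', q_{n+1} = q_n + h·q'.
0.000000: (1.610000, 0.550000); f=(0.550000, -3.493700) → (1.725500, -0.183677)
0.210000: (1.725500, -0.183677); f=(-0.183677, -3.744335) → (1.686928, -0.969987)
(p(0.42), q(0.42)) ≈ (1.6869, -0.9700)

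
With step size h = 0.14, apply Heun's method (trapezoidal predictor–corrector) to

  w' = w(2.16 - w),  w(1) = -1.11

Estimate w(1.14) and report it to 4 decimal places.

Heun: k1 = f(t_n, w_n); k2 = f(t_n + h, w_n + h·k1); w_{n+1} = w_n + (h/2)·(k1 + k2).
t=1.000000, w=-1.110000:
  k1 = f(1.000000, -1.110000) = -3.629700
  k2 = f(1.140000, -1.618158) = -6.113657
  w ← -1.110000 + (0.14/2)·(-3.629700 + (-6.113657)) = -1.792035
w(1.14) ≈ -1.7920

-1.7920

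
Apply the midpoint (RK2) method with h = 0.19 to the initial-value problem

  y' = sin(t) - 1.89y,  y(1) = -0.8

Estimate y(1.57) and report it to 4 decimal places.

Midpoint: k1 = f(t_n, y_n); k2 = f(t_n + h/2, y_n + (h/2)·k1); y_{n+1} = y_n + h·k2.
t=1.000000, y=-0.800000:
  k1 = f(1.000000, -0.800000) = 2.353471
  k2 = f(1.095000, -0.576420) = 1.978363
  y ← -0.800000 + 0.19·1.978363 = -0.424111
t=1.190000, y=-0.424111:
  k1 = f(1.190000, -0.424111) = 1.729939
  k2 = f(1.285000, -0.259767) = 1.450397
  y ← -0.424111 + 0.19·1.450397 = -0.148536
t=1.380000, y=-0.148536:
  k1 = f(1.380000, -0.148536) = 1.262586
  k2 = f(1.475000, -0.028590) = 1.049450
  y ← -0.148536 + 0.19·1.049450 = 0.050860
y(1.57) ≈ 0.0509

0.0509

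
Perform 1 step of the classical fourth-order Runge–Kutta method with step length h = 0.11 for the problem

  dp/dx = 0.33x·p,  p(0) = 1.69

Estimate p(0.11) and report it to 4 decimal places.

1.6934

RK4: k1 = f(x_n, p_n); k2 = f(x_n + h/2, p_n + (h/2)·k1); k3 = f(x_n + h/2, p_n + (h/2)·k2); k4 = f(x_n + h, p_n + h·k3); p_{n+1} = p_n + (h/6)·(k1 + 2k2 + 2k3 + k4).
x=0.000000, p=1.690000:
  k1 = f(0.000000, 1.690000) = 0.000000
  k2 = f(0.055000, 1.690000) = 0.030673
  k3 = f(0.055000, 1.691687) = 0.030704
  k4 = f(0.110000, 1.693377) = 0.061470
  p ← 1.690000 + (0.11/6)·(k1 + 2k2 + 2k3 + k4) = 1.693377
p(0.11) ≈ 1.6934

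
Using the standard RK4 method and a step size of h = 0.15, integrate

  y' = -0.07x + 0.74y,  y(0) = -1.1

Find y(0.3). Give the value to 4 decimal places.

RK4: k1 = f(x_n, y_n); k2 = f(x_n + h/2, y_n + (h/2)·k1); k3 = f(x_n + h/2, y_n + (h/2)·k2); k4 = f(x_n + h, y_n + h·k3); y_{n+1} = y_n + (h/6)·(k1 + 2k2 + 2k3 + k4).
x=0.000000, y=-1.100000:
  k1 = f(0.000000, -1.100000) = -0.814000
  k2 = f(0.075000, -1.161050) = -0.864427
  k3 = f(0.075000, -1.164832) = -0.867226
  k4 = f(0.150000, -1.230084) = -0.920762
  y ← -1.100000 + (0.15/6)·(k1 + 2k2 + 2k3 + k4) = -1.229952
x=0.150000, y=-1.229952:
  k1 = f(0.150000, -1.229952) = -0.920664
  k2 = f(0.225000, -1.299002) = -0.977011
  k3 = f(0.225000, -1.303228) = -0.980138
  k4 = f(0.300000, -1.376972) = -1.039960
  y ← -1.229952 + (0.15/6)·(k1 + 2k2 + 2k3 + k4) = -1.376825
y(0.3) ≈ -1.3768

-1.3768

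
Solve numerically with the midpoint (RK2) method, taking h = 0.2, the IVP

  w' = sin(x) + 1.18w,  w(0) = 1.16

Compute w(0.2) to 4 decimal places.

Midpoint: k1 = f(x_n, w_n); k2 = f(x_n + h/2, w_n + (h/2)·k1); w_{n+1} = w_n + h·k2.
x=0.000000, w=1.160000:
  k1 = f(0.000000, 1.160000) = 1.368800
  k2 = f(0.100000, 1.296880) = 1.630152
  w ← 1.160000 + 0.2·1.630152 = 1.486030
w(0.2) ≈ 1.4860

1.4860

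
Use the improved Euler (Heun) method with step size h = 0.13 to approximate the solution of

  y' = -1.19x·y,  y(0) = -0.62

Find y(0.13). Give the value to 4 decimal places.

Heun: k1 = f(x_n, y_n); k2 = f(x_n + h, y_n + h·k1); y_{n+1} = y_n + (h/2)·(k1 + k2).
x=0.000000, y=-0.620000:
  k1 = f(0.000000, -0.620000) = 0.000000
  k2 = f(0.130000, -0.620000) = 0.095914
  y ← -0.620000 + (0.13/2)·(0.000000 + 0.095914) = -0.613766
y(0.13) ≈ -0.6138

-0.6138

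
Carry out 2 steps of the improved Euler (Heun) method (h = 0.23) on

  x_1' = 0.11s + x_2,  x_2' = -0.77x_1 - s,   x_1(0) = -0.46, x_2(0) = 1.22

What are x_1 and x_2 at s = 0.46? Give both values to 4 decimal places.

Heun on (x_1,x_2): k1 = f(s_n, state_n); k2 = f(s_n + h, state_n + h·k1); state_{n+1} = state_n + (h/2)·(k1 + k2).
0.000000: (-0.460000, 1.220000)
  k1 = (1.220000, 0.354200)
  predictor → (-0.179400, 1.301466)
  k2 = (1.326766, -0.091862)
  → (-0.167122, 1.250169)
0.230000: (-0.167122, 1.250169)
  k1 = (1.275469, -0.101316)
  predictor → (0.126236, 1.226866)
  k2 = (1.277466, -0.557202)
  → (0.126466, 1.174439)
(x_1(0.46), x_2(0.46)) ≈ (0.1265, 1.1744)

0.1265, 1.1744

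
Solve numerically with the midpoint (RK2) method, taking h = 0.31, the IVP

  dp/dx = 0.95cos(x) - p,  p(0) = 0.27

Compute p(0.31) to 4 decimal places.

Midpoint: k1 = f(x_n, p_n); k2 = f(x_n + h/2, p_n + (h/2)·k1); p_{n+1} = p_n + h·k2.
x=0.000000, p=0.270000:
  k1 = f(0.000000, 0.270000) = 0.680000
  k2 = f(0.155000, 0.375400) = 0.563211
  p ← 0.270000 + 0.31·0.563211 = 0.444595
p(0.31) ≈ 0.4446

0.4446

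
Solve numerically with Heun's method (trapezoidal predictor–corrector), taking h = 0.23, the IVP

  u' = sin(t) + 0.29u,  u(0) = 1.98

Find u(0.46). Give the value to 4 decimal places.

Heun: k1 = f(t_n, u_n); k2 = f(t_n + h, u_n + h·k1); u_{n+1} = u_n + (h/2)·(k1 + k2).
t=0.000000, u=1.980000:
  k1 = f(0.000000, 1.980000) = 0.574200
  k2 = f(0.230000, 2.112066) = 0.840477
  u ← 1.980000 + (0.23/2)·(0.574200 + 0.840477) = 2.142688
t=0.230000, u=2.142688:
  k1 = f(0.230000, 2.142688) = 0.849357
  k2 = f(0.460000, 2.338040) = 1.121980
  u ← 2.142688 + (0.23/2)·(0.849357 + 1.121980) = 2.369392
u(0.46) ≈ 2.3694

2.3694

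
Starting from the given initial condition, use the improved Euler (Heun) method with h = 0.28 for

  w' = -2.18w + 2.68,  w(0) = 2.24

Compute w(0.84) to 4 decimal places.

1.4224

Heun: k1 = f(t_n, w_n); k2 = f(t_n + h, w_n + h·k1); w_{n+1} = w_n + (h/2)·(k1 + k2).
t=0.000000, w=2.240000:
  k1 = f(0.000000, 2.240000) = -2.203200
  k2 = f(0.280000, 1.623104) = -0.858367
  w ← 2.240000 + (0.28/2)·(-2.203200 + (-0.858367)) = 1.811381
t=0.280000, w=1.811381:
  k1 = f(0.280000, 1.811381) = -1.268810
  k2 = f(0.560000, 1.456114) = -0.494328
  w ← 1.811381 + (0.28/2)·(-1.268810 + (-0.494328)) = 1.564541
t=0.560000, w=1.564541:
  k1 = f(0.560000, 1.564541) = -0.730700
  k2 = f(0.840000, 1.359945) = -0.284681
  w ← 1.564541 + (0.28/2)·(-0.730700 + (-0.284681)) = 1.422388
w(0.84) ≈ 1.4224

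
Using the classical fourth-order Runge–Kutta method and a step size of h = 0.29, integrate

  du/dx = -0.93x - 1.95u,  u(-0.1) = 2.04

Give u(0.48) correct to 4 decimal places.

0.5805

RK4: k1 = f(x_n, u_n); k2 = f(x_n + h/2, u_n + (h/2)·k1); k3 = f(x_n + h/2, u_n + (h/2)·k2); k4 = f(x_n + h, u_n + h·k3); u_{n+1} = u_n + (h/6)·(k1 + 2k2 + 2k3 + k4).
x=-0.100000, u=2.040000:
  k1 = f(-0.100000, 2.040000) = -3.885000
  k2 = f(0.045000, 1.476675) = -2.921366
  k3 = f(0.045000, 1.616402) = -3.193834
  k4 = f(0.190000, 1.113788) = -2.348587
  u ← 2.040000 + (0.29/6)·(k1 + 2k2 + 2k3 + k4) = 1.147574
x=0.190000, u=1.147574:
  k1 = f(0.190000, 1.147574) = -2.414469
  k2 = f(0.335000, 0.797476) = -1.866628
  k3 = f(0.335000, 0.876913) = -2.021530
  k4 = f(0.480000, 0.561330) = -1.540994
  u ← 1.147574 + (0.29/6)·(k1 + 2k2 + 2k3 + k4) = 0.580538
u(0.48) ≈ 0.5805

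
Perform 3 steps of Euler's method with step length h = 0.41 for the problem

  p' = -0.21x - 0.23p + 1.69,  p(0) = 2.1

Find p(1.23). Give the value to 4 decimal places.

3.3464

Euler: p_{n+1} = p_n + h·f(x_n, p_n).
x=0.000000, p=2.100000: f=1.207000 → p ← 2.100000 + 0.41·1.207000 = 2.594870
x=0.410000, p=2.594870: f=1.007080 → p ← 2.594870 + 0.41·1.007080 = 3.007773
x=0.820000, p=3.007773: f=0.826012 → p ← 3.007773 + 0.41·0.826012 = 3.346438
p(1.23) ≈ 3.3464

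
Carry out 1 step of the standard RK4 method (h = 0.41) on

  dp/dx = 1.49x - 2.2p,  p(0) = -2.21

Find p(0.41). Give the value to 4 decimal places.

-0.8102

RK4: k1 = f(x_n, p_n); k2 = f(x_n + h/2, p_n + (h/2)·k1); k3 = f(x_n + h/2, p_n + (h/2)·k2); k4 = f(x_n + h, p_n + h·k3); p_{n+1} = p_n + (h/6)·(k1 + 2k2 + 2k3 + k4).
x=0.000000, p=-2.210000:
  k1 = f(0.000000, -2.210000) = 4.862000
  k2 = f(0.205000, -1.213290) = 2.974688
  k3 = f(0.205000, -1.600189) = 3.825866
  k4 = f(0.410000, -0.641395) = 2.021969
  p ← -2.210000 + (0.41/6)·(k1 + 2k2 + 2k3 + k4) = -0.810186
p(0.41) ≈ -0.8102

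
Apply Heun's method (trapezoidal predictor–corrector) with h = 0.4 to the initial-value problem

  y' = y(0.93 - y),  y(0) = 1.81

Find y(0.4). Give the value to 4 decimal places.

1.4345

Heun: k1 = f(x_n, y_n); k2 = f(x_n + h, y_n + h·k1); y_{n+1} = y_n + (h/2)·(k1 + k2).
x=0.000000, y=1.810000:
  k1 = f(0.000000, 1.810000) = -1.592800
  k2 = f(0.400000, 1.172880) = -0.284869
  y ← 1.810000 + (0.4/2)·(-1.592800 + (-0.284869)) = 1.434466
y(0.4) ≈ 1.4345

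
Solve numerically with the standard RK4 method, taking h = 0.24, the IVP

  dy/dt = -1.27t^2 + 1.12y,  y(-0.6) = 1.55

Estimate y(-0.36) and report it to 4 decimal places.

1.9439

RK4: k1 = f(t_n, y_n); k2 = f(t_n + h/2, y_n + (h/2)·k1); k3 = f(t_n + h/2, y_n + (h/2)·k2); k4 = f(t_n + h, y_n + h·k3); y_{n+1} = y_n + (h/6)·(k1 + 2k2 + 2k3 + k4).
t=-0.600000, y=1.550000:
  k1 = f(-0.600000, 1.550000) = 1.278800
  k2 = f(-0.480000, 1.703456) = 1.615263
  k3 = f(-0.480000, 1.743832) = 1.660483
  k4 = f(-0.360000, 1.948516) = 2.017746
  y ← 1.550000 + (0.24/6)·(k1 + 2k2 + 2k3 + k4) = 1.943922
y(-0.36) ≈ 1.9439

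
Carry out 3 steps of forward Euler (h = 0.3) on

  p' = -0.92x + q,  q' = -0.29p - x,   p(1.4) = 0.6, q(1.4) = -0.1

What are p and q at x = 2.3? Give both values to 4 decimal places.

Euler on (p,q): p_{n+1} = p_n + h·p', q_{n+1} = q_n + h·q'.
1.400000: (0.600000, -0.100000); f=(-1.388000, -1.574000) → (0.183600, -0.572200)
1.700000: (0.183600, -0.572200); f=(-2.136200, -1.753244) → (-0.457260, -1.098173)
2.000000: (-0.457260, -1.098173); f=(-2.938173, -1.867395) → (-1.338712, -1.658392)
(p(2.3), q(2.3)) ≈ (-1.3387, -1.6584)

-1.3387, -1.6584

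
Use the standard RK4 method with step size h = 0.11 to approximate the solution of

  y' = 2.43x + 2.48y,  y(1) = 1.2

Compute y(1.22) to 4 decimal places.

RK4: k1 = f(x_n, y_n); k2 = f(x_n + h/2, y_n + (h/2)·k1); k3 = f(x_n + h/2, y_n + (h/2)·k2); k4 = f(x_n + h, y_n + h·k3); y_{n+1} = y_n + (h/6)·(k1 + 2k2 + 2k3 + k4).
x=1.000000, y=1.200000:
  k1 = f(1.000000, 1.200000) = 5.406000
  k2 = f(1.055000, 1.497330) = 6.277028
  k3 = f(1.055000, 1.545237) = 6.395837
  k4 = f(1.110000, 1.903542) = 7.418084
  y ← 1.200000 + (0.11/6)·(k1 + 2k2 + 2k3 + k4) = 1.899780
x=1.110000, y=1.899780:
  k1 = f(1.110000, 1.899780) = 7.408754
  k2 = f(1.165000, 2.307261) = 8.552958
  k3 = f(1.165000, 2.370193) = 8.709028
  k4 = f(1.220000, 2.857773) = 10.051877
  y ← 1.899780 + (0.11/6)·(k1 + 2k2 + 2k3 + k4) = 2.852831
y(1.22) ≈ 2.8528

2.8528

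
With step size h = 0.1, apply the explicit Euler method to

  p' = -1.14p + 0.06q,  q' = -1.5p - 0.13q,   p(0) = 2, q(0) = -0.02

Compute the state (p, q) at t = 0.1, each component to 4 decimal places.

1.7719, -0.3197

Euler on (p,q): p_{n+1} = p_n + h·p', q_{n+1} = q_n + h·q'.
0.000000: (2.000000, -0.020000); f=(-2.281200, -2.997400) → (1.771880, -0.319740)
(p(0.1), q(0.1)) ≈ (1.7719, -0.3197)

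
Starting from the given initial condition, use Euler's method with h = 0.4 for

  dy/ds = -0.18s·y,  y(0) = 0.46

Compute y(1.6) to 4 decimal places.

Euler: y_{n+1} = y_n + h·f(s_n, y_n).
s=0.000000, y=0.460000: f=0.000000 → y ← 0.460000 + 0.4·0.000000 = 0.460000
s=0.400000, y=0.460000: f=-0.033120 → y ← 0.460000 + 0.4·(-0.033120) = 0.446752
s=0.800000, y=0.446752: f=-0.064332 → y ← 0.446752 + 0.4·(-0.064332) = 0.421019
s=1.200000, y=0.421019: f=-0.090940 → y ← 0.421019 + 0.4·(-0.090940) = 0.384643
y(1.6) ≈ 0.3846

0.3846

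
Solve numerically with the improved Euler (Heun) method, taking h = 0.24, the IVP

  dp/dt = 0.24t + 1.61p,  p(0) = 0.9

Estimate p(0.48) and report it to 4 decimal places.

Heun: k1 = f(t_n, p_n); k2 = f(t_n + h, p_n + h·k1); p_{n+1} = p_n + (h/2)·(k1 + k2).
t=0.000000, p=0.900000:
  k1 = f(0.000000, 0.900000) = 1.449000
  k2 = f(0.240000, 1.247760) = 2.066494
  p ← 0.900000 + (0.24/2)·(1.449000 + 2.066494) = 1.321859
t=0.240000, p=1.321859:
  k1 = f(0.240000, 1.321859) = 2.185793
  k2 = f(0.480000, 1.846450) = 3.087984
  p ← 1.321859 + (0.24/2)·(2.185793 + 3.087984) = 1.954713
p(0.48) ≈ 1.9547

1.9547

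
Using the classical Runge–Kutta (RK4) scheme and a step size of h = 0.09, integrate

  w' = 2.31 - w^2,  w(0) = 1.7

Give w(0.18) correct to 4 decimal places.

RK4: k1 = f(x_n, w_n); k2 = f(x_n + h/2, w_n + (h/2)·k1); k3 = f(x_n + h/2, w_n + (h/2)·k2); k4 = f(x_n + h, w_n + h·k3); w_{n+1} = w_n + (h/6)·(k1 + 2k2 + 2k3 + k4).
x=0.000000, w=1.700000:
  k1 = f(0.000000, 1.700000) = -0.580000
  k2 = f(0.045000, 1.673900) = -0.491941
  k3 = f(0.045000, 1.677863) = -0.505223
  k4 = f(0.090000, 1.654530) = -0.427469
  w ← 1.700000 + (0.09/6)·(k1 + 2k2 + 2k3 + k4) = 1.654973
x=0.090000, w=1.654973:
  k1 = f(0.090000, 1.654973) = -0.428936
  k2 = f(0.135000, 1.635671) = -0.365419
  k3 = f(0.135000, 1.638529) = -0.374778
  k4 = f(0.180000, 1.621243) = -0.318429
  w ← 1.654973 + (0.09/6)·(k1 + 2k2 + 2k3 + k4) = 1.621557
w(0.18) ≈ 1.6216

1.6216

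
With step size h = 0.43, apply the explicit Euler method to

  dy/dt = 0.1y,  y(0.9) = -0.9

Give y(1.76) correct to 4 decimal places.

Euler: y_{n+1} = y_n + h·f(t_n, y_n).
t=0.900000, y=-0.900000: f=-0.090000 → y ← -0.900000 + 0.43·(-0.090000) = -0.938700
t=1.330000, y=-0.938700: f=-0.093870 → y ← -0.938700 + 0.43·(-0.093870) = -0.979064
y(1.76) ≈ -0.9791

-0.9791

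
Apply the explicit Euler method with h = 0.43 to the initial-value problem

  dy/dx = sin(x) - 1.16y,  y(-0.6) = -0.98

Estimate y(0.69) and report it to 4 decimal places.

-0.1103

Euler: y_{n+1} = y_n + h·f(x_n, y_n).
x=-0.600000, y=-0.980000: f=0.572158 → y ← -0.980000 + 0.43·0.572158 = -0.733972
x=-0.170000, y=-0.733972: f=0.682225 → y ← -0.733972 + 0.43·0.682225 = -0.440615
x=0.260000, y=-0.440615: f=0.768194 → y ← -0.440615 + 0.43·0.768194 = -0.110292
y(0.69) ≈ -0.1103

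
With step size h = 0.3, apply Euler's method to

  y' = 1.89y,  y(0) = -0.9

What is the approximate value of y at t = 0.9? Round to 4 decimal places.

-3.4630

Euler: y_{n+1} = y_n + h·f(t_n, y_n).
t=0.000000, y=-0.900000: f=-1.701000 → y ← -0.900000 + 0.3·(-1.701000) = -1.410300
t=0.300000, y=-1.410300: f=-2.665467 → y ← -1.410300 + 0.3·(-2.665467) = -2.209940
t=0.600000, y=-2.209940: f=-4.176787 → y ← -2.209940 + 0.3·(-4.176787) = -3.462976
y(0.9) ≈ -3.4630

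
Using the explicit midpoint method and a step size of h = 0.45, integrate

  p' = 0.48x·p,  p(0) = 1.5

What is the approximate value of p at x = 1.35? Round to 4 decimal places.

Midpoint: k1 = f(x_n, p_n); k2 = f(x_n + h/2, p_n + (h/2)·k1); p_{n+1} = p_n + h·k2.
x=0.000000, p=1.500000:
  k1 = f(0.000000, 1.500000) = 0.000000
  k2 = f(0.225000, 1.500000) = 0.162000
  p ← 1.500000 + 0.45·0.162000 = 1.572900
x=0.450000, p=1.572900:
  k1 = f(0.450000, 1.572900) = 0.339746
  k2 = f(0.675000, 1.649343) = 0.534387
  p ← 1.572900 + 0.45·0.534387 = 1.813374
x=0.900000, p=1.813374:
  k1 = f(0.900000, 1.813374) = 0.783378
  k2 = f(1.125000, 1.989634) = 1.074402
  p ← 1.813374 + 0.45·1.074402 = 2.296855
p(1.35) ≈ 2.2969

2.2969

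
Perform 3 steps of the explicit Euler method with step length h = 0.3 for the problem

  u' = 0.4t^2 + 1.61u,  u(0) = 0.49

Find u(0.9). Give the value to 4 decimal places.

1.6574

Euler: u_{n+1} = u_n + h·f(t_n, u_n).
t=0.000000, u=0.490000: f=0.788900 → u ← 0.490000 + 0.3·0.788900 = 0.726670
t=0.300000, u=0.726670: f=1.205939 → u ← 0.726670 + 0.3·1.205939 = 1.088452
t=0.600000, u=1.088452: f=1.896407 → u ← 1.088452 + 0.3·1.896407 = 1.657374
u(0.9) ≈ 1.6574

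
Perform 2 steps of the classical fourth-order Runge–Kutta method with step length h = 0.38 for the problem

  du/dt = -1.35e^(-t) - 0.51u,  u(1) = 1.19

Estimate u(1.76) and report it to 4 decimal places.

RK4: k1 = f(t_n, u_n); k2 = f(t_n + h/2, u_n + (h/2)·k1); k3 = f(t_n + h/2, u_n + (h/2)·k2); k4 = f(t_n + h, u_n + h·k3); u_{n+1} = u_n + (h/6)·(k1 + 2k2 + 2k3 + k4).
t=1.000000, u=1.190000:
  k1 = f(1.000000, 1.190000) = -1.103537
  k2 = f(1.190000, 0.980328) = -0.910666
  k3 = f(1.190000, 1.016973) = -0.929355
  k4 = f(1.380000, 0.836845) = -0.766422
  u ← 1.190000 + (0.38/6)·(k1 + 2k2 + 2k3 + k4) = 0.838500
t=1.380000, u=0.838500:
  k1 = f(1.380000, 0.838500) = -0.767266
  k2 = f(1.570000, 0.692719) = -0.634148
  k3 = f(1.570000, 0.718012) = -0.647047
  k4 = f(1.760000, 0.592622) = -0.534498
  u ← 0.838500 + (0.38/6)·(k1 + 2k2 + 2k3 + k4) = 0.593770
u(1.76) ≈ 0.5938

0.5938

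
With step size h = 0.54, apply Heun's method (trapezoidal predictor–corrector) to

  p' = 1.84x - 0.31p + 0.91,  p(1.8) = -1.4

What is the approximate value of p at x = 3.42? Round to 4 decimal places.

Heun: k1 = f(x_n, p_n); k2 = f(x_n + h, p_n + h·k1); p_{n+1} = p_n + (h/2)·(k1 + k2).
x=1.800000, p=-1.400000:
  k1 = f(1.800000, -1.400000) = 4.656000
  k2 = f(2.340000, 1.114240) = 4.870186
  p ← -1.400000 + (0.54/2)·(4.656000 + 4.870186) = 1.172070
x=2.340000, p=1.172070:
  k1 = f(2.340000, 1.172070) = 4.852258
  k2 = f(2.880000, 3.792290) = 5.033590
  p ← 1.172070 + (0.54/2)·(4.852258 + 5.033590) = 3.841249
x=2.880000, p=3.841249:
  k1 = f(2.880000, 3.841249) = 5.018413
  k2 = f(3.420000, 6.551192) = 5.171930
  p ← 3.841249 + (0.54/2)·(5.018413 + 5.171930) = 6.592642
p(3.42) ≈ 6.5926

6.5926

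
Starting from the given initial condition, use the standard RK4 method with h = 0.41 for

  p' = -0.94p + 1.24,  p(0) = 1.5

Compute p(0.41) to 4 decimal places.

RK4: k1 = f(s_n, p_n); k2 = f(s_n + h/2, p_n + (h/2)·k1); k3 = f(s_n + h/2, p_n + (h/2)·k2); k4 = f(s_n + h, p_n + h·k3); p_{n+1} = p_n + (h/6)·(k1 + 2k2 + 2k3 + k4).
s=0.000000, p=1.500000:
  k1 = f(0.000000, 1.500000) = -0.170000
  k2 = f(0.205000, 1.465150) = -0.137241
  k3 = f(0.205000, 1.471866) = -0.143554
  k4 = f(0.410000, 1.441143) = -0.114674
  p ← 1.500000 + (0.41/6)·(k1 + 2k2 + 2k3 + k4) = 1.442172
p(0.41) ≈ 1.4422

1.4422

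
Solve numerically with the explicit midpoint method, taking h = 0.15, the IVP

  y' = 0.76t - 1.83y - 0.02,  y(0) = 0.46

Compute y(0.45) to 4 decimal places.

0.2592

Midpoint: k1 = f(t_n, y_n); k2 = f(t_n + h/2, y_n + (h/2)·k1); y_{n+1} = y_n + h·k2.
t=0.000000, y=0.460000:
  k1 = f(0.000000, 0.460000) = -0.861800
  k2 = f(0.075000, 0.395365) = -0.686518
  y ← 0.460000 + 0.15·(-0.686518) = 0.357022
t=0.150000, y=0.357022:
  k1 = f(0.150000, 0.357022) = -0.559351
  k2 = f(0.225000, 0.315071) = -0.425580
  y ← 0.357022 + 0.15·(-0.425580) = 0.293185
t=0.300000, y=0.293185:
  k1 = f(0.300000, 0.293185) = -0.328529
  k2 = f(0.375000, 0.268546) = -0.226439
  y ← 0.293185 + 0.15·(-0.226439) = 0.259220
y(0.45) ≈ 0.2592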